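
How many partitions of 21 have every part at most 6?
p(21, parts ≤ 6) = 331

Use the recurrence p(n, m) = p(n, m−1) + p(n−m, m): either the largest part is < m (count p(n, m−1)) or the largest part is exactly m (remove one copy of m, count p(n−m, m)). With p(0, ·) = 1 this gives p(21, parts ≤ 6) = 331. (By conjugating Young diagrams, this also counts partitions of 21 into at most 6 parts.)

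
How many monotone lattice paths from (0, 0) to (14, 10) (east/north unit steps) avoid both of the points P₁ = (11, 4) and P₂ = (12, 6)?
Number of paths = 1629561

Inclusion–exclusion. Total paths: C(24, 14) = 1961256. Through P₁: C(15, 11)·C(9, 3) = 114660. Through P₂: C(18, 12)·C(6, 2) = 278460. Since P₁ is strictly southwest of P₂, a monotone path through both must visit P₁ then P₂; paths through both = C(15, 11)·C(3, 1)·C(6, 2) = 61425. Avoid both = 1961256 − 114660 − 278460 + 61425 = 1629561.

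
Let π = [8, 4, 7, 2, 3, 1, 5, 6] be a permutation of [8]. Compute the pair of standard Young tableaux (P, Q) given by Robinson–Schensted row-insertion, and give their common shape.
P = [1, 3, 5, 6] / [2, 7] / [4] / [8];  Q = [1, 3, 7, 8] / [2, 5] / [4] / [6];  common shape = (4, 2, 1, 1)

Row-insert the values π_1, π_2, … into P one at a time, bumping the leftmost entry strictly greater than the inserted value down to the next row. The recording tableau Q records, in position (i, j), the step at which that cell was added to P.
  Insert 8 (step 1): P = [8];  Q = [1]
  Insert 4 (step 2): P = [4] / [8];  Q = [1] / [2]
  Insert 7 (step 3): P = [4, 7] / [8];  Q = [1, 3] / [2]
  Insert 2 (step 4): P = [2, 7] / [4] / [8];  Q = [1, 3] / [2] / [4]
  Insert 3 (step 5): P = [2, 3] / [4, 7] / [8];  Q = [1, 3] / [2, 5] / [4]
  Insert 1 (step 6): P = [1, 3] / [2, 7] / [4] / [8];  Q = [1, 3] / [2, 5] / [4] / [6]
  Insert 5 (step 7): P = [1, 3, 5] / [2, 7] / [4] / [8];  Q = [1, 3, 7] / [2, 5] / [4] / [6]
  Insert 6 (step 8): P = [1, 3, 5, 6] / [2, 7] / [4] / [8];  Q = [1, 3, 7, 8] / [2, 5] / [4] / [6]
Final shape: (4, 2, 1, 1).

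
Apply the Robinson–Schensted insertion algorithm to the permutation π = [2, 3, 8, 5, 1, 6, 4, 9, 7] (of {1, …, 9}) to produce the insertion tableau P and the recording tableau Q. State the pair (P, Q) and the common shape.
P = [1, 3, 4, 6, 7] / [2, 5, 9] / [8];  Q = [1, 2, 3, 6, 8] / [4, 7, 9] / [5];  common shape = (5, 3, 1)

Row-insert the values π_1, π_2, … into P one at a time, bumping the leftmost entry strictly greater than the inserted value down to the next row. The recording tableau Q records, in position (i, j), the step at which that cell was added to P.
  Insert 2 (step 1): P = [2];  Q = [1]
  Insert 3 (step 2): P = [2, 3];  Q = [1, 2]
  Insert 8 (step 3): P = [2, 3, 8];  Q = [1, 2, 3]
  Insert 5 (step 4): P = [2, 3, 5] / [8];  Q = [1, 2, 3] / [4]
  Insert 1 (step 5): P = [1, 3, 5] / [2] / [8];  Q = [1, 2, 3] / [4] / [5]
  Insert 6 (step 6): P = [1, 3, 5, 6] / [2] / [8];  Q = [1, 2, 3, 6] / [4] / [5]
  Insert 4 (step 7): P = [1, 3, 4, 6] / [2, 5] / [8];  Q = [1, 2, 3, 6] / [4, 7] / [5]
  Insert 9 (step 8): P = [1, 3, 4, 6, 9] / [2, 5] / [8];  Q = [1, 2, 3, 6, 8] / [4, 7] / [5]
  Insert 7 (step 9): P = [1, 3, 4, 6, 7] / [2, 5, 9] / [8];  Q = [1, 2, 3, 6, 8] / [4, 7, 9] / [5]
Final shape: (5, 3, 1).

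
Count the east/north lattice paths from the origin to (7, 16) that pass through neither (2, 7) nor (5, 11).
Number of paths = 107817

Inclusion–exclusion. Total paths: C(23, 7) = 245157. Through P₁: C(9, 2)·C(14, 5) = 72072. Through P₂: C(16, 5)·C(7, 2) = 91728. Since P₁ is strictly southwest of P₂, a monotone path through both must visit P₁ then P₂; paths through both = C(9, 2)·C(7, 3)·C(7, 2) = 26460. Avoid both = 245157 − 72072 − 91728 + 26460 = 107817.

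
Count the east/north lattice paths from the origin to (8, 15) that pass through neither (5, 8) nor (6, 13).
Number of paths = 219414

Inclusion–exclusion. Total paths: C(23, 8) = 490314. Through P₁: C(13, 5)·C(10, 3) = 154440. Through P₂: C(19, 6)·C(4, 2) = 162792. Since P₁ is strictly southwest of P₂, a monotone path through both must visit P₁ then P₂; paths through both = C(13, 5)·C(6, 1)·C(4, 2) = 46332. Avoid both = 490314 − 154440 − 162792 + 46332 = 219414.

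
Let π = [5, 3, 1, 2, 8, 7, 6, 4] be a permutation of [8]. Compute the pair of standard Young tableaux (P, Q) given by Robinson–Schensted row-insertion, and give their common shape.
P = [1, 2, 4] / [3, 6] / [5, 7] / [8];  Q = [1, 4, 5] / [2, 6] / [3, 7] / [8];  common shape = (3, 2, 2, 1)

Row-insert the values π_1, π_2, … into P one at a time, bumping the leftmost entry strictly greater than the inserted value down to the next row. The recording tableau Q records, in position (i, j), the step at which that cell was added to P.
  Insert 5 (step 1): P = [5];  Q = [1]
  Insert 3 (step 2): P = [3] / [5];  Q = [1] / [2]
  Insert 1 (step 3): P = [1] / [3] / [5];  Q = [1] / [2] / [3]
  Insert 2 (step 4): P = [1, 2] / [3] / [5];  Q = [1, 4] / [2] / [3]
  Insert 8 (step 5): P = [1, 2, 8] / [3] / [5];  Q = [1, 4, 5] / [2] / [3]
  Insert 7 (step 6): P = [1, 2, 7] / [3, 8] / [5];  Q = [1, 4, 5] / [2, 6] / [3]
  Insert 6 (step 7): P = [1, 2, 6] / [3, 7] / [5, 8];  Q = [1, 4, 5] / [2, 6] / [3, 7]
  Insert 4 (step 8): P = [1, 2, 4] / [3, 6] / [5, 7] / [8];  Q = [1, 4, 5] / [2, 6] / [3, 7] / [8]
Final shape: (3, 2, 2, 1).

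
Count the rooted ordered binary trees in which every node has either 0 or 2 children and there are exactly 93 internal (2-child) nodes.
C_93 = 60960876535340415751462563580829648891969728907438000

These full binary trees are counted by the Catalan number C_n = (1/(n + 1)) · C(2n, n). For n = 93: C_93 = (1/94) · C(186, 93) = 5730322394321999080637480976597986995845154517299172000/94 = 60960876535340415751462563580829648891969728907438000.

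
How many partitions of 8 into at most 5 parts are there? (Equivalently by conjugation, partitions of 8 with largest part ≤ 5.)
p(8, parts ≤ 5) = 18

Partitions of 8 with all parts ≤ 5: 5+3, 5+2+1, 5+1+1+1, 4+4, 4+3+1, 4+2+2, 4+2+1+1, 4+1+1+1+1, 3+3+2, 3+3+1+1, 3+2+2+1, 3+2+1+1+1, 3+1+1+1+1+1, 2+2+2+2, 2+2+2+1+1, 2+2+1+1+1+1, 2+1+1+1+1+1+1, 1+1+1+1+1+1+1+1. Count = 18.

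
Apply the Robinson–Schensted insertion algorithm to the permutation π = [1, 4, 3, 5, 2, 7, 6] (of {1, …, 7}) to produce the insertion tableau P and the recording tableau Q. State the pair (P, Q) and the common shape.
P = [1, 2, 5, 6] / [3, 7] / [4];  Q = [1, 2, 4, 6] / [3, 7] / [5];  common shape = (4, 2, 1)

Row-insert the values π_1, π_2, … into P one at a time, bumping the leftmost entry strictly greater than the inserted value down to the next row. The recording tableau Q records, in position (i, j), the step at which that cell was added to P.
  Insert 1 (step 1): P = [1];  Q = [1]
  Insert 4 (step 2): P = [1, 4];  Q = [1, 2]
  Insert 3 (step 3): P = [1, 3] / [4];  Q = [1, 2] / [3]
  Insert 5 (step 4): P = [1, 3, 5] / [4];  Q = [1, 2, 4] / [3]
  Insert 2 (step 5): P = [1, 2, 5] / [3] / [4];  Q = [1, 2, 4] / [3] / [5]
  Insert 7 (step 6): P = [1, 2, 5, 7] / [3] / [4];  Q = [1, 2, 4, 6] / [3] / [5]
  Insert 6 (step 7): P = [1, 2, 5, 6] / [3, 7] / [4];  Q = [1, 2, 4, 6] / [3, 7] / [5]
Final shape: (4, 2, 1).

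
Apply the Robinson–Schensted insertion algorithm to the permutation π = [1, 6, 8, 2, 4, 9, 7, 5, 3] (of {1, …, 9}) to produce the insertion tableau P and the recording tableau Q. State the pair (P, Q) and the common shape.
P = [1, 2, 3, 5] / [4, 7, 9] / [6] / [8];  Q = [1, 2, 3, 6] / [4, 5, 7] / [8] / [9];  common shape = (4, 3, 1, 1)

Row-insert the values π_1, π_2, … into P one at a time, bumping the leftmost entry strictly greater than the inserted value down to the next row. The recording tableau Q records, in position (i, j), the step at which that cell was added to P.
  Insert 1 (step 1): P = [1];  Q = [1]
  Insert 6 (step 2): P = [1, 6];  Q = [1, 2]
  Insert 8 (step 3): P = [1, 6, 8];  Q = [1, 2, 3]
  Insert 2 (step 4): P = [1, 2, 8] / [6];  Q = [1, 2, 3] / [4]
  Insert 4 (step 5): P = [1, 2, 4] / [6, 8];  Q = [1, 2, 3] / [4, 5]
  Insert 9 (step 6): P = [1, 2, 4, 9] / [6, 8];  Q = [1, 2, 3, 6] / [4, 5]
  Insert 7 (step 7): P = [1, 2, 4, 7] / [6, 8, 9];  Q = [1, 2, 3, 6] / [4, 5, 7]
  Insert 5 (step 8): P = [1, 2, 4, 5] / [6, 7, 9] / [8];  Q = [1, 2, 3, 6] / [4, 5, 7] / [8]
  Insert 3 (step 9): P = [1, 2, 3, 5] / [4, 7, 9] / [6] / [8];  Q = [1, 2, 3, 6] / [4, 5, 7] / [8] / [9]
Final shape: (4, 3, 1, 1).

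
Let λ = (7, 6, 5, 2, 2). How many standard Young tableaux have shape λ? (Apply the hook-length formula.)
# SYT of shape (7, 6, 5, 2, 2) = 1241560320

Hook-length formula: f^λ = n! / Π hook(c), product over all cells c of the Young diagram. For λ = (7, 6, 5, 2, 2), n = 22 boxes. Hook lengths by row (left-to-right, top-to-bottom): [11, 10, 7, 6, 5, 3, 1]; [9, 8, 5, 4, 3, 1]; [7, 6, 3, 2, 1]; [3, 2]; [2, 1]. Product of hooks = 905313024000. So f^λ = 22! / 905313024000 = 1124000727777607680000 / 905313024000 = 1241560320.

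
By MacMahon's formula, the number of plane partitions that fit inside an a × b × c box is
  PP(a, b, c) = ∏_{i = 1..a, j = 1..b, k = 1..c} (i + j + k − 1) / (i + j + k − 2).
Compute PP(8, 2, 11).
PP(8, 2, 11) = 1057896060

Evaluate the triple product over i = 1..8, j = 1..2, k = 1..11. The factors are (2/1) · (3/2) · (4/3) · (5/4) · (6/5) · (7/6) · (8/7) · (9/8) · … (176 factors total). The numerators and denominators telescope so the product is an integer; carrying out the multiplication exactly gives PP(8, 2, 11) = 1057896060.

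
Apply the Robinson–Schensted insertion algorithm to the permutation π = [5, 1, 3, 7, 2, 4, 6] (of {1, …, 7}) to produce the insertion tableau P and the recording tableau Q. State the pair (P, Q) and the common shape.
P = [1, 2, 4, 6] / [3, 7] / [5];  Q = [1, 3, 4, 7] / [2, 6] / [5];  common shape = (4, 2, 1)

Row-insert the values π_1, π_2, … into P one at a time, bumping the leftmost entry strictly greater than the inserted value down to the next row. The recording tableau Q records, in position (i, j), the step at which that cell was added to P.
  Insert 5 (step 1): P = [5];  Q = [1]
  Insert 1 (step 2): P = [1] / [5];  Q = [1] / [2]
  Insert 3 (step 3): P = [1, 3] / [5];  Q = [1, 3] / [2]
  Insert 7 (step 4): P = [1, 3, 7] / [5];  Q = [1, 3, 4] / [2]
  Insert 2 (step 5): P = [1, 2, 7] / [3] / [5];  Q = [1, 3, 4] / [2] / [5]
  Insert 4 (step 6): P = [1, 2, 4] / [3, 7] / [5];  Q = [1, 3, 4] / [2, 6] / [5]
  Insert 6 (step 7): P = [1, 2, 4, 6] / [3, 7] / [5];  Q = [1, 3, 4, 7] / [2, 6] / [5]
Final shape: (4, 2, 1).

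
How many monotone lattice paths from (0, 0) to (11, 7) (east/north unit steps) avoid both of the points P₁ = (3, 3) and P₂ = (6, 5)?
Number of paths = 16422

Inclusion–exclusion. Total paths: C(18, 11) = 31824. Through P₁: C(6, 3)·C(12, 8) = 9900. Through P₂: C(11, 6)·C(7, 5) = 9702. Since P₁ is strictly southwest of P₂, a monotone path through both must visit P₁ then P₂; paths through both = C(6, 3)·C(5, 3)·C(7, 5) = 4200. Avoid both = 31824 − 9900 − 9702 + 4200 = 16422.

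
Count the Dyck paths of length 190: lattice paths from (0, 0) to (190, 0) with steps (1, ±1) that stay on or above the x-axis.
C_95 = 944973797977428207852605870454939596837230758234904050

These Dyck paths are counted by the Catalan number C_n = (1/(n + 1)) · C(2n, n). For n = 95: C_95 = (1/96) · C(190, 95) = 90717484605833107953850163563674201296374152790550788800/96 = 944973797977428207852605870454939596837230758234904050.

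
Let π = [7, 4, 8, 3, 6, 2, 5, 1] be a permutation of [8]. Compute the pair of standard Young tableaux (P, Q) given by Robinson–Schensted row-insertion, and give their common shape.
P = [1, 5] / [2, 6] / [3, 8] / [4] / [7];  Q = [1, 3] / [2, 5] / [4, 7] / [6] / [8];  common shape = (2, 2, 2, 1, 1)

Row-insert the values π_1, π_2, … into P one at a time, bumping the leftmost entry strictly greater than the inserted value down to the next row. The recording tableau Q records, in position (i, j), the step at which that cell was added to P.
  Insert 7 (step 1): P = [7];  Q = [1]
  Insert 4 (step 2): P = [4] / [7];  Q = [1] / [2]
  Insert 8 (step 3): P = [4, 8] / [7];  Q = [1, 3] / [2]
  Insert 3 (step 4): P = [3, 8] / [4] / [7];  Q = [1, 3] / [2] / [4]
  Insert 6 (step 5): P = [3, 6] / [4, 8] / [7];  Q = [1, 3] / [2, 5] / [4]
  Insert 2 (step 6): P = [2, 6] / [3, 8] / [4] / [7];  Q = [1, 3] / [2, 5] / [4] / [6]
  Insert 5 (step 7): P = [2, 5] / [3, 6] / [4, 8] / [7];  Q = [1, 3] / [2, 5] / [4, 7] / [6]
  Insert 1 (step 8): P = [1, 5] / [2, 6] / [3, 8] / [4] / [7];  Q = [1, 3] / [2, 5] / [4, 7] / [6] / [8]
Final shape: (2, 2, 2, 1, 1).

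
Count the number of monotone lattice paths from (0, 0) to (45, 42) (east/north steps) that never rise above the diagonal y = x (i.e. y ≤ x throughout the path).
Number of paths = 1090517614891254687077640

By the reflection principle (André's argument), the number of monotone paths to (45, 42) with n ≤ m that never go above y = x is C(87, 45) − C(87, 46) = 12540952571249428901392860 − 11450434956358174214315220 = 1090517614891254687077640.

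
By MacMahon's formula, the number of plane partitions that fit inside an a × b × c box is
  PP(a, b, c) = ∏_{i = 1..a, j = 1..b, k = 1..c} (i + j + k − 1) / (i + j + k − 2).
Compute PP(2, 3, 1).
PP(2, 3, 1) = 10

Evaluate the triple product over i = 1..2, j = 1..3, k = 1..1. The factors are (2/1) · (3/2) · (4/3) · (3/2) · (4/3) · (5/4). The numerators and denominators telescope so the product is an integer; carrying out the multiplication exactly gives PP(2, 3, 1) = 10.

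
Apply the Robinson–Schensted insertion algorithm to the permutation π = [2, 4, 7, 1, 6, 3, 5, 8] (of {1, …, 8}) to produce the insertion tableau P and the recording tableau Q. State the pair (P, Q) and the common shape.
P = [1, 3, 5, 8] / [2, 4, 6] / [7];  Q = [1, 2, 3, 8] / [4, 5, 7] / [6];  common shape = (4, 3, 1)

Row-insert the values π_1, π_2, … into P one at a time, bumping the leftmost entry strictly greater than the inserted value down to the next row. The recording tableau Q records, in position (i, j), the step at which that cell was added to P.
  Insert 2 (step 1): P = [2];  Q = [1]
  Insert 4 (step 2): P = [2, 4];  Q = [1, 2]
  Insert 7 (step 3): P = [2, 4, 7];  Q = [1, 2, 3]
  Insert 1 (step 4): P = [1, 4, 7] / [2];  Q = [1, 2, 3] / [4]
  Insert 6 (step 5): P = [1, 4, 6] / [2, 7];  Q = [1, 2, 3] / [4, 5]
  Insert 3 (step 6): P = [1, 3, 6] / [2, 4] / [7];  Q = [1, 2, 3] / [4, 5] / [6]
  Insert 5 (step 7): P = [1, 3, 5] / [2, 4, 6] / [7];  Q = [1, 2, 3] / [4, 5, 7] / [6]
  Insert 8 (step 8): P = [1, 3, 5, 8] / [2, 4, 6] / [7];  Q = [1, 2, 3, 8] / [4, 5, 7] / [6]
Final shape: (4, 3, 1).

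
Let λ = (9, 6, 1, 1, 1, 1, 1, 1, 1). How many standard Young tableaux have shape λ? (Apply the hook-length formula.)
# SYT of shape (9, 6, 1, 1, 1, 1, 1, 1, 1) = 92695680

Hook-length formula: f^λ = n! / Π hook(c), product over all cells c of the Young diagram. For λ = (9, 6, 1, 1, 1, 1, 1, 1, 1), n = 22 boxes. Hook lengths by row (left-to-right, top-to-bottom): [17, 9, 8, 7, 6, 5, 3, 2, 1]; [13, 5, 4, 3, 2, 1]; [7]; [6]; [5]; [4]; [3]; [2]; [1]. Product of hooks = 12125707776000. So f^λ = 22! / 12125707776000 = 1124000727777607680000 / 12125707776000 = 92695680.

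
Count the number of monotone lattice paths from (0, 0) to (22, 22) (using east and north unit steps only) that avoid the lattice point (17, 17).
Number of paths = 1516030196280

Total paths from (0, 0) to (22, 22): C(44, 22) = 2104098963720. Paths through (17, 17): (paths (0, 0) → (17, 17)) × (paths (17, 17) → (22, 22)) = C(34, 17) · C(10, 5) = 2333606220 · 252 = 588068767440. Avoidance count = 2104098963720 − 588068767440 = 1516030196280.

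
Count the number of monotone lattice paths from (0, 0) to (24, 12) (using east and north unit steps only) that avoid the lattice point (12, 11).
Number of paths = 1234100686

Total paths from (0, 0) to (24, 12): C(36, 24) = 1251677700. Paths through (12, 11): (paths (0, 0) → (12, 11)) × (paths (12, 11) → (24, 12)) = C(23, 12) · C(13, 12) = 1352078 · 13 = 17577014. Avoidance count = 1251677700 − 17577014 = 1234100686.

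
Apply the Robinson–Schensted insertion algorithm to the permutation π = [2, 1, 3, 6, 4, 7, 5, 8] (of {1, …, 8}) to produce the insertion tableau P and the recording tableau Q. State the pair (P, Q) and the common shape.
P = [1, 3, 4, 5, 8] / [2, 6, 7];  Q = [1, 3, 4, 6, 8] / [2, 5, 7];  common shape = (5, 3)

Row-insert the values π_1, π_2, … into P one at a time, bumping the leftmost entry strictly greater than the inserted value down to the next row. The recording tableau Q records, in position (i, j), the step at which that cell was added to P.
  Insert 2 (step 1): P = [2];  Q = [1]
  Insert 1 (step 2): P = [1] / [2];  Q = [1] / [2]
  Insert 3 (step 3): P = [1, 3] / [2];  Q = [1, 3] / [2]
  Insert 6 (step 4): P = [1, 3, 6] / [2];  Q = [1, 3, 4] / [2]
  Insert 4 (step 5): P = [1, 3, 4] / [2, 6];  Q = [1, 3, 4] / [2, 5]
  Insert 7 (step 6): P = [1, 3, 4, 7] / [2, 6];  Q = [1, 3, 4, 6] / [2, 5]
  Insert 5 (step 7): P = [1, 3, 4, 5] / [2, 6, 7];  Q = [1, 3, 4, 6] / [2, 5, 7]
  Insert 8 (step 8): P = [1, 3, 4, 5, 8] / [2, 6, 7];  Q = [1, 3, 4, 6, 8] / [2, 5, 7]
Final shape: (5, 3).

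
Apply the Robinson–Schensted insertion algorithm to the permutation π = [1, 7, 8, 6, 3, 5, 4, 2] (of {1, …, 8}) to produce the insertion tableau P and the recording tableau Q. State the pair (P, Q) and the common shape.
P = [1, 2, 4] / [3, 8] / [5] / [6] / [7];  Q = [1, 2, 3] / [4, 6] / [5] / [7] / [8];  common shape = (3, 2, 1, 1, 1)

Row-insert the values π_1, π_2, … into P one at a time, bumping the leftmost entry strictly greater than the inserted value down to the next row. The recording tableau Q records, in position (i, j), the step at which that cell was added to P.
  Insert 1 (step 1): P = [1];  Q = [1]
  Insert 7 (step 2): P = [1, 7];  Q = [1, 2]
  Insert 8 (step 3): P = [1, 7, 8];  Q = [1, 2, 3]
  Insert 6 (step 4): P = [1, 6, 8] / [7];  Q = [1, 2, 3] / [4]
  Insert 3 (step 5): P = [1, 3, 8] / [6] / [7];  Q = [1, 2, 3] / [4] / [5]
  Insert 5 (step 6): P = [1, 3, 5] / [6, 8] / [7];  Q = [1, 2, 3] / [4, 6] / [5]
  Insert 4 (step 7): P = [1, 3, 4] / [5, 8] / [6] / [7];  Q = [1, 2, 3] / [4, 6] / [5] / [7]
  Insert 2 (step 8): P = [1, 2, 4] / [3, 8] / [5] / [6] / [7];  Q = [1, 2, 3] / [4, 6] / [5] / [7] / [8]
Final shape: (3, 2, 1, 1, 1).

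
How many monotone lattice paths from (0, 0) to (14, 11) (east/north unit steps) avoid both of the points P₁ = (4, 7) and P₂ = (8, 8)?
Number of paths = 3184590

Inclusion–exclusion. Total paths: C(25, 14) = 4457400. Through P₁: C(11, 4)·C(14, 10) = 330330. Through P₂: C(16, 8)·C(9, 6) = 1081080. Since P₁ is strictly southwest of P₂, a monotone path through both must visit P₁ then P₂; paths through both = C(11, 4)·C(5, 4)·C(9, 6) = 138600. Avoid both = 4457400 − 330330 − 1081080 + 138600 = 3184590.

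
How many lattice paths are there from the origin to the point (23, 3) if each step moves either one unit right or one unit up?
Number of paths = 2600

A monotone lattice path from (0, 0) to (23, 3) consists of 23 east steps and 3 north steps in some order, so it is determined by which 23 of the 26 steps are east. The count is C(26, 23) = 2600.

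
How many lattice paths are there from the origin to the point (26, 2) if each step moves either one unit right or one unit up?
Number of paths = 378

A monotone lattice path from (0, 0) to (26, 2) consists of 26 east steps and 2 north steps in some order, so it is determined by which 26 of the 28 steps are east. The count is C(28, 26) = 378.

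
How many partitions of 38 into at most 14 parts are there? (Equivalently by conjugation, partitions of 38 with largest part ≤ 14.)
p(38, parts ≤ 14) = 20325

Use the recurrence p(n, m) = p(n, m−1) + p(n−m, m): either the largest part is < m (count p(n, m−1)) or the largest part is exactly m (remove one copy of m, count p(n−m, m)). With p(0, ·) = 1 this gives p(38, parts ≤ 14) = 20325. (By conjugating Young diagrams, this also counts partitions of 38 into at most 14 parts.)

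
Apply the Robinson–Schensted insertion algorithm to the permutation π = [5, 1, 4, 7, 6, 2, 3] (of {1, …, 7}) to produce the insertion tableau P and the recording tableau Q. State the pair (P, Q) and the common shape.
P = [1, 2, 3] / [4, 6] / [5, 7];  Q = [1, 3, 4] / [2, 5] / [6, 7];  common shape = (3, 2, 2)

Row-insert the values π_1, π_2, … into P one at a time, bumping the leftmost entry strictly greater than the inserted value down to the next row. The recording tableau Q records, in position (i, j), the step at which that cell was added to P.
  Insert 5 (step 1): P = [5];  Q = [1]
  Insert 1 (step 2): P = [1] / [5];  Q = [1] / [2]
  Insert 4 (step 3): P = [1, 4] / [5];  Q = [1, 3] / [2]
  Insert 7 (step 4): P = [1, 4, 7] / [5];  Q = [1, 3, 4] / [2]
  Insert 6 (step 5): P = [1, 4, 6] / [5, 7];  Q = [1, 3, 4] / [2, 5]
  Insert 2 (step 6): P = [1, 2, 6] / [4, 7] / [5];  Q = [1, 3, 4] / [2, 5] / [6]
  Insert 3 (step 7): P = [1, 2, 3] / [4, 6] / [5, 7];  Q = [1, 3, 4] / [2, 5] / [6, 7]
Final shape: (3, 2, 2).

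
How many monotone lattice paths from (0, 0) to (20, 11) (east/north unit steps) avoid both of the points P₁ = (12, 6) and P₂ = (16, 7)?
Number of paths = 50116857

Inclusion–exclusion. Total paths: C(31, 20) = 84672315. Through P₁: C(18, 12)·C(13, 8) = 23891868. Through P₂: C(23, 16)·C(8, 4) = 17160990. Since P₁ is strictly southwest of P₂, a monotone path through both must visit P₁ then P₂; paths through both = C(18, 12)·C(5, 4)·C(8, 4) = 6497400. Avoid both = 84672315 − 23891868 − 17160990 + 6497400 = 50116857.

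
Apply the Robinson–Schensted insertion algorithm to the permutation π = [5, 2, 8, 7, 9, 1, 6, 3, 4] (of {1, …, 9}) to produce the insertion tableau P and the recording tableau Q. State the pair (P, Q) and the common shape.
P = [1, 3, 4] / [2, 6, 9] / [5, 7] / [8];  Q = [1, 3, 5] / [2, 4, 9] / [6, 7] / [8];  common shape = (3, 3, 2, 1)

Row-insert the values π_1, π_2, … into P one at a time, bumping the leftmost entry strictly greater than the inserted value down to the next row. The recording tableau Q records, in position (i, j), the step at which that cell was added to P.
  Insert 5 (step 1): P = [5];  Q = [1]
  Insert 2 (step 2): P = [2] / [5];  Q = [1] / [2]
  Insert 8 (step 3): P = [2, 8] / [5];  Q = [1, 3] / [2]
  Insert 7 (step 4): P = [2, 7] / [5, 8];  Q = [1, 3] / [2, 4]
  Insert 9 (step 5): P = [2, 7, 9] / [5, 8];  Q = [1, 3, 5] / [2, 4]
  Insert 1 (step 6): P = [1, 7, 9] / [2, 8] / [5];  Q = [1, 3, 5] / [2, 4] / [6]
  Insert 6 (step 7): P = [1, 6, 9] / [2, 7] / [5, 8];  Q = [1, 3, 5] / [2, 4] / [6, 7]
  Insert 3 (step 8): P = [1, 3, 9] / [2, 6] / [5, 7] / [8];  Q = [1, 3, 5] / [2, 4] / [6, 7] / [8]
  Insert 4 (step 9): P = [1, 3, 4] / [2, 6, 9] / [5, 7] / [8];  Q = [1, 3, 5] / [2, 4, 9] / [6, 7] / [8]
Final shape: (3, 3, 2, 1).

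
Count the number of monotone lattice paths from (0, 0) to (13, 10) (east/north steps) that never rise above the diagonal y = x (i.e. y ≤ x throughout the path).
Number of paths = 326876

By the reflection principle (André's argument), the number of monotone paths to (13, 10) with n ≤ m that never go above y = x is C(23, 13) − C(23, 14) = 1144066 − 817190 = 326876.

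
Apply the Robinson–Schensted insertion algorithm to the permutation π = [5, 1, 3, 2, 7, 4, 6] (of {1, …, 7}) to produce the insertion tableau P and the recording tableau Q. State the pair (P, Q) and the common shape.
P = [1, 2, 4, 6] / [3, 7] / [5];  Q = [1, 3, 5, 7] / [2, 6] / [4];  common shape = (4, 2, 1)

Row-insert the values π_1, π_2, … into P one at a time, bumping the leftmost entry strictly greater than the inserted value down to the next row. The recording tableau Q records, in position (i, j), the step at which that cell was added to P.
  Insert 5 (step 1): P = [5];  Q = [1]
  Insert 1 (step 2): P = [1] / [5];  Q = [1] / [2]
  Insert 3 (step 3): P = [1, 3] / [5];  Q = [1, 3] / [2]
  Insert 2 (step 4): P = [1, 2] / [3] / [5];  Q = [1, 3] / [2] / [4]
  Insert 7 (step 5): P = [1, 2, 7] / [3] / [5];  Q = [1, 3, 5] / [2] / [4]
  Insert 4 (step 6): P = [1, 2, 4] / [3, 7] / [5];  Q = [1, 3, 5] / [2, 6] / [4]
  Insert 6 (step 7): P = [1, 2, 4, 6] / [3, 7] / [5];  Q = [1, 3, 5, 7] / [2, 6] / [4]
Final shape: (4, 2, 1).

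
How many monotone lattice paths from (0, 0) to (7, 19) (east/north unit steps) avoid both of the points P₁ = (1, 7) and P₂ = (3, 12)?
Number of paths = 414578

Inclusion–exclusion. Total paths: C(26, 7) = 657800. Through P₁: C(8, 1)·C(18, 6) = 148512. Through P₂: C(15, 3)·C(11, 4) = 150150. Since P₁ is strictly southwest of P₂, a monotone path through both must visit P₁ then P₂; paths through both = C(8, 1)·C(7, 2)·C(11, 4) = 55440. Avoid both = 657800 − 148512 − 150150 + 55440 = 414578.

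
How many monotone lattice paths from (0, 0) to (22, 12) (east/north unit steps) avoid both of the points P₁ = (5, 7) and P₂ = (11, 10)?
Number of paths = 505174848

Inclusion–exclusion. Total paths: C(34, 22) = 548354040. Through P₁: C(12, 5)·C(22, 17) = 20856528. Through P₂: C(21, 11)·C(13, 11) = 27511848. Since P₁ is strictly southwest of P₂, a monotone path through both must visit P₁ then P₂; paths through both = C(12, 5)·C(9, 6)·C(13, 11) = 5189184. Avoid both = 548354040 − 20856528 − 27511848 + 5189184 = 505174848.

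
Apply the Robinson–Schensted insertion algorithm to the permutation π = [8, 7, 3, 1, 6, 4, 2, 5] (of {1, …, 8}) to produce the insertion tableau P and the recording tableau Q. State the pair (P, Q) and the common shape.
P = [1, 2, 5] / [3, 4] / [6] / [7] / [8];  Q = [1, 5, 8] / [2, 6] / [3] / [4] / [7];  common shape = (3, 2, 1, 1, 1)

Row-insert the values π_1, π_2, … into P one at a time, bumping the leftmost entry strictly greater than the inserted value down to the next row. The recording tableau Q records, in position (i, j), the step at which that cell was added to P.
  Insert 8 (step 1): P = [8];  Q = [1]
  Insert 7 (step 2): P = [7] / [8];  Q = [1] / [2]
  Insert 3 (step 3): P = [3] / [7] / [8];  Q = [1] / [2] / [3]
  Insert 1 (step 4): P = [1] / [3] / [7] / [8];  Q = [1] / [2] / [3] / [4]
  Insert 6 (step 5): P = [1, 6] / [3] / [7] / [8];  Q = [1, 5] / [2] / [3] / [4]
  Insert 4 (step 6): P = [1, 4] / [3, 6] / [7] / [8];  Q = [1, 5] / [2, 6] / [3] / [4]
  Insert 2 (step 7): P = [1, 2] / [3, 4] / [6] / [7] / [8];  Q = [1, 5] / [2, 6] / [3] / [4] / [7]
  Insert 5 (step 8): P = [1, 2, 5] / [3, 4] / [6] / [7] / [8];  Q = [1, 5, 8] / [2, 6] / [3] / [4] / [7]
Final shape: (3, 2, 1, 1, 1).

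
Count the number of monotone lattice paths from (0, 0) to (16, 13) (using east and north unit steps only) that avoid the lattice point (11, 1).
Number of paths = 67789659

Total paths from (0, 0) to (16, 13): C(29, 16) = 67863915. Paths through (11, 1): (paths (0, 0) → (11, 1)) × (paths (11, 1) → (16, 13)) = C(12, 11) · C(17, 5) = 12 · 6188 = 74256. Avoidance count = 67863915 − 74256 = 67789659.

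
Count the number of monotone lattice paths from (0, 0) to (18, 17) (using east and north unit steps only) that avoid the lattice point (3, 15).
Number of paths = 4537456674

Total paths from (0, 0) to (18, 17): C(35, 18) = 4537567650. Paths through (3, 15): (paths (0, 0) → (3, 15)) × (paths (3, 15) → (18, 17)) = C(18, 3) · C(17, 15) = 816 · 136 = 110976. Avoidance count = 4537567650 − 110976 = 4537456674.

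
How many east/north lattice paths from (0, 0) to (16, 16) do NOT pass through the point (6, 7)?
Number of paths = 442559742

Total paths from (0, 0) to (16, 16): C(32, 16) = 601080390. Paths through (6, 7): (paths (0, 0) → (6, 7)) × (paths (6, 7) → (16, 16)) = C(13, 6) · C(19, 10) = 1716 · 92378 = 158520648. Avoidance count = 601080390 − 158520648 = 442559742.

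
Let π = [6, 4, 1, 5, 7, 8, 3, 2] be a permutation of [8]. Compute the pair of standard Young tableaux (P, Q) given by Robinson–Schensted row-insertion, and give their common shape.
P = [1, 2, 7, 8] / [3, 5] / [4] / [6];  Q = [1, 4, 5, 6] / [2, 7] / [3] / [8];  common shape = (4, 2, 1, 1)

Row-insert the values π_1, π_2, … into P one at a time, bumping the leftmost entry strictly greater than the inserted value down to the next row. The recording tableau Q records, in position (i, j), the step at which that cell was added to P.
  Insert 6 (step 1): P = [6];  Q = [1]
  Insert 4 (step 2): P = [4] / [6];  Q = [1] / [2]
  Insert 1 (step 3): P = [1] / [4] / [6];  Q = [1] / [2] / [3]
  Insert 5 (step 4): P = [1, 5] / [4] / [6];  Q = [1, 4] / [2] / [3]
  Insert 7 (step 5): P = [1, 5, 7] / [4] / [6];  Q = [1, 4, 5] / [2] / [3]
  Insert 8 (step 6): P = [1, 5, 7, 8] / [4] / [6];  Q = [1, 4, 5, 6] / [2] / [3]
  Insert 3 (step 7): P = [1, 3, 7, 8] / [4, 5] / [6];  Q = [1, 4, 5, 6] / [2, 7] / [3]
  Insert 2 (step 8): P = [1, 2, 7, 8] / [3, 5] / [4] / [6];  Q = [1, 4, 5, 6] / [2, 7] / [3] / [8]
Final shape: (4, 2, 1, 1).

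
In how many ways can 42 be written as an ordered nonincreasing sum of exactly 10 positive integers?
p(42, 10 parts) = 5013

Partitions of n into exactly k parts are in bijection with partitions of n − k into at most k parts (subtract 1 from each part). So p(42, exactly 10) = p(32, parts ≤ 10). Computing via the recurrence p(m, j) = p(m, j−1) + p(m−j, j) gives 5013.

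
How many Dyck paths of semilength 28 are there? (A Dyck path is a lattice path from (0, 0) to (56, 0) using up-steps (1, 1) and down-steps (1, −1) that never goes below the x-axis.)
C_28 = 263747951750360

These Dyck paths are counted by the Catalan number C_n = (1/(n + 1)) · C(2n, n). For n = 28: C_28 = (1/29) · C(56, 28) = 7648690600760440/29 = 263747951750360.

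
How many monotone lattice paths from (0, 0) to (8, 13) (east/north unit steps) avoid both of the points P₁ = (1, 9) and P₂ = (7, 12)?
Number of paths = 101094

Inclusion–exclusion. Total paths: C(21, 8) = 203490. Through P₁: C(10, 1)·C(11, 7) = 3300. Through P₂: C(19, 7)·C(2, 1) = 100776. Since P₁ is strictly southwest of P₂, a monotone path through both must visit P₁ then P₂; paths through both = C(10, 1)·C(9, 6)·C(2, 1) = 1680. Avoid both = 203490 − 3300 − 100776 + 1680 = 101094.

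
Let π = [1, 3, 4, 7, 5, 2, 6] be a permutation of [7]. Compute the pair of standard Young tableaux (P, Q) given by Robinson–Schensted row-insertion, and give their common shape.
P = [1, 2, 4, 5, 6] / [3] / [7];  Q = [1, 2, 3, 4, 7] / [5] / [6];  common shape = (5, 1, 1)

Row-insert the values π_1, π_2, … into P one at a time, bumping the leftmost entry strictly greater than the inserted value down to the next row. The recording tableau Q records, in position (i, j), the step at which that cell was added to P.
  Insert 1 (step 1): P = [1];  Q = [1]
  Insert 3 (step 2): P = [1, 3];  Q = [1, 2]
  Insert 4 (step 3): P = [1, 3, 4];  Q = [1, 2, 3]
  Insert 7 (step 4): P = [1, 3, 4, 7];  Q = [1, 2, 3, 4]
  Insert 5 (step 5): P = [1, 3, 4, 5] / [7];  Q = [1, 2, 3, 4] / [5]
  Insert 2 (step 6): P = [1, 2, 4, 5] / [3] / [7];  Q = [1, 2, 3, 4] / [5] / [6]
  Insert 6 (step 7): P = [1, 2, 4, 5, 6] / [3] / [7];  Q = [1, 2, 3, 4, 7] / [5] / [6]
Final shape: (5, 1, 1).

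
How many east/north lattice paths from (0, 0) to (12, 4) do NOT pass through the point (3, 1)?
Number of paths = 940

Total paths from (0, 0) to (12, 4): C(16, 12) = 1820. Paths through (3, 1): (paths (0, 0) → (3, 1)) × (paths (3, 1) → (12, 4)) = C(4, 3) · C(12, 9) = 4 · 220 = 880. Avoidance count = 1820 − 880 = 940.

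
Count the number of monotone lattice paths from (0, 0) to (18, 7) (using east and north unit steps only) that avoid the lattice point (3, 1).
Number of paths = 263644

Total paths from (0, 0) to (18, 7): C(25, 18) = 480700. Paths through (3, 1): (paths (0, 0) → (3, 1)) × (paths (3, 1) → (18, 7)) = C(4, 3) · C(21, 15) = 4 · 54264 = 217056. Avoidance count = 480700 − 217056 = 263644.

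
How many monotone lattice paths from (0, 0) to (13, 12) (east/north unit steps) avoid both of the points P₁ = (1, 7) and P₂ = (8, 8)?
Number of paths = 3537240

Inclusion–exclusion. Total paths: C(25, 13) = 5200300. Through P₁: C(8, 1)·C(17, 12) = 49504. Through P₂: C(16, 8)·C(9, 5) = 1621620. Since P₁ is strictly southwest of P₂, a monotone path through both must visit P₁ then P₂; paths through both = C(8, 1)·C(8, 7)·C(9, 5) = 8064. Avoid both = 5200300 − 49504 − 1621620 + 8064 = 3537240.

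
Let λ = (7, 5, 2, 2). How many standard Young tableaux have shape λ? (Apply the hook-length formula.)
# SYT of shape (7, 5, 2, 2) = 320320

Hook-length formula: f^λ = n! / Π hook(c), product over all cells c of the Young diagram. For λ = (7, 5, 2, 2), n = 16 boxes. Hook lengths by row (left-to-right, top-to-bottom): [10, 9, 6, 5, 4, 2, 1]; [7, 6, 3, 2, 1]; [3, 2]; [2, 1]. Product of hooks = 65318400. So f^λ = 16! / 65318400 = 20922789888000 / 65318400 = 320320.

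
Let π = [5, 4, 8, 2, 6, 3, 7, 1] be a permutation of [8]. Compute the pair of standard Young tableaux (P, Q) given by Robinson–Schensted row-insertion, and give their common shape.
P = [1, 3, 7] / [2, 6] / [4, 8] / [5];  Q = [1, 3, 7] / [2, 5] / [4, 6] / [8];  common shape = (3, 2, 2, 1)

Row-insert the values π_1, π_2, … into P one at a time, bumping the leftmost entry strictly greater than the inserted value down to the next row. The recording tableau Q records, in position (i, j), the step at which that cell was added to P.
  Insert 5 (step 1): P = [5];  Q = [1]
  Insert 4 (step 2): P = [4] / [5];  Q = [1] / [2]
  Insert 8 (step 3): P = [4, 8] / [5];  Q = [1, 3] / [2]
  Insert 2 (step 4): P = [2, 8] / [4] / [5];  Q = [1, 3] / [2] / [4]
  Insert 6 (step 5): P = [2, 6] / [4, 8] / [5];  Q = [1, 3] / [2, 5] / [4]
  Insert 3 (step 6): P = [2, 3] / [4, 6] / [5, 8];  Q = [1, 3] / [2, 5] / [4, 6]
  Insert 7 (step 7): P = [2, 3, 7] / [4, 6] / [5, 8];  Q = [1, 3, 7] / [2, 5] / [4, 6]
  Insert 1 (step 8): P = [1, 3, 7] / [2, 6] / [4, 8] / [5];  Q = [1, 3, 7] / [2, 5] / [4, 6] / [8]
Final shape: (3, 2, 2, 1).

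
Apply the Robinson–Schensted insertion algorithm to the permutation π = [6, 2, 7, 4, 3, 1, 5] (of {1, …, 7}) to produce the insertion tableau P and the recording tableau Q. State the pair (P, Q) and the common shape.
P = [1, 3, 5] / [2, 7] / [4] / [6];  Q = [1, 3, 7] / [2, 4] / [5] / [6];  common shape = (3, 2, 1, 1)

Row-insert the values π_1, π_2, … into P one at a time, bumping the leftmost entry strictly greater than the inserted value down to the next row. The recording tableau Q records, in position (i, j), the step at which that cell was added to P.
  Insert 6 (step 1): P = [6];  Q = [1]
  Insert 2 (step 2): P = [2] / [6];  Q = [1] / [2]
  Insert 7 (step 3): P = [2, 7] / [6];  Q = [1, 3] / [2]
  Insert 4 (step 4): P = [2, 4] / [6, 7];  Q = [1, 3] / [2, 4]
  Insert 3 (step 5): P = [2, 3] / [4, 7] / [6];  Q = [1, 3] / [2, 4] / [5]
  Insert 1 (step 6): P = [1, 3] / [2, 7] / [4] / [6];  Q = [1, 3] / [2, 4] / [5] / [6]
  Insert 5 (step 7): P = [1, 3, 5] / [2, 7] / [4] / [6];  Q = [1, 3, 7] / [2, 4] / [5] / [6]
Final shape: (3, 2, 1, 1).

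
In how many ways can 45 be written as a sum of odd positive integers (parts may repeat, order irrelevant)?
p_odd(45) = 2048

Enumerate partitions using only odd parts via the recurrence o(n, m) = o(n, m−2) + o(n−m, m) over odd m, starting from the largest odd part ≤ n. This gives p_odd(45) = 2048. (Euler's theorem: equals the count of distinct-part partitions.)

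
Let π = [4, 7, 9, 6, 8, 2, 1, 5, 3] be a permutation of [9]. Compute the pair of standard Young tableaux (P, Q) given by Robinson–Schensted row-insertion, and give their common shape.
P = [1, 3, 8] / [2, 5] / [4, 6] / [7, 9];  Q = [1, 2, 3] / [4, 5] / [6, 8] / [7, 9];  common shape = (3, 2, 2, 2)

Row-insert the values π_1, π_2, … into P one at a time, bumping the leftmost entry strictly greater than the inserted value down to the next row. The recording tableau Q records, in position (i, j), the step at which that cell was added to P.
  Insert 4 (step 1): P = [4];  Q = [1]
  Insert 7 (step 2): P = [4, 7];  Q = [1, 2]
  Insert 9 (step 3): P = [4, 7, 9];  Q = [1, 2, 3]
  Insert 6 (step 4): P = [4, 6, 9] / [7];  Q = [1, 2, 3] / [4]
  Insert 8 (step 5): P = [4, 6, 8] / [7, 9];  Q = [1, 2, 3] / [4, 5]
  Insert 2 (step 6): P = [2, 6, 8] / [4, 9] / [7];  Q = [1, 2, 3] / [4, 5] / [6]
  Insert 1 (step 7): P = [1, 6, 8] / [2, 9] / [4] / [7];  Q = [1, 2, 3] / [4, 5] / [6] / [7]
  Insert 5 (step 8): P = [1, 5, 8] / [2, 6] / [4, 9] / [7];  Q = [1, 2, 3] / [4, 5] / [6, 8] / [7]
  Insert 3 (step 9): P = [1, 3, 8] / [2, 5] / [4, 6] / [7, 9];  Q = [1, 2, 3] / [4, 5] / [6, 8] / [7, 9]
Final shape: (3, 2, 2, 2).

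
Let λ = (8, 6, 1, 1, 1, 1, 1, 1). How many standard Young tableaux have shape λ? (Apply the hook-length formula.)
# SYT of shape (8, 6, 1, 1, 1, 1, 1, 1) = 11639628

Hook-length formula: f^λ = n! / Π hook(c), product over all cells c of the Young diagram. For λ = (8, 6, 1, 1, 1, 1, 1, 1), n = 20 boxes. Hook lengths by row (left-to-right, top-to-bottom): [15, 8, 7, 6, 5, 4, 2, 1]; [12, 5, 4, 3, 2, 1]; [6]; [5]; [4]; [3]; [2]; [1]. Product of hooks = 209018880000. So f^λ = 20! / 209018880000 = 2432902008176640000 / 209018880000 = 11639628.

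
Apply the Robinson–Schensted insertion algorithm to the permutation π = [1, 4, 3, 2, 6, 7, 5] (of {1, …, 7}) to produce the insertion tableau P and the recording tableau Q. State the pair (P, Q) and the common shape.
P = [1, 2, 5, 7] / [3, 6] / [4];  Q = [1, 2, 5, 6] / [3, 7] / [4];  common shape = (4, 2, 1)

Row-insert the values π_1, π_2, … into P one at a time, bumping the leftmost entry strictly greater than the inserted value down to the next row. The recording tableau Q records, in position (i, j), the step at which that cell was added to P.
  Insert 1 (step 1): P = [1];  Q = [1]
  Insert 4 (step 2): P = [1, 4];  Q = [1, 2]
  Insert 3 (step 3): P = [1, 3] / [4];  Q = [1, 2] / [3]
  Insert 2 (step 4): P = [1, 2] / [3] / [4];  Q = [1, 2] / [3] / [4]
  Insert 6 (step 5): P = [1, 2, 6] / [3] / [4];  Q = [1, 2, 5] / [3] / [4]
  Insert 7 (step 6): P = [1, 2, 6, 7] / [3] / [4];  Q = [1, 2, 5, 6] / [3] / [4]
  Insert 5 (step 7): P = [1, 2, 5, 7] / [3, 6] / [4];  Q = [1, 2, 5, 6] / [3, 7] / [4]
Final shape: (4, 2, 1).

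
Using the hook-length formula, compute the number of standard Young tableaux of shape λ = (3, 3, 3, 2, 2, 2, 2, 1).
# SYT of shape (3, 3, 3, 2, 2, 2, 2, 1) = 510510

Hook-length formula: f^λ = n! / Π hook(c), product over all cells c of the Young diagram. For λ = (3, 3, 3, 2, 2, 2, 2, 1), n = 18 boxes. Hook lengths by row (left-to-right, top-to-bottom): [10, 8, 3]; [9, 7, 2]; [8, 6, 1]; [6, 4]; [5, 3]; [4, 2]; [3, 1]; [1]. Product of hooks = 12541132800. So f^λ = 18! / 12541132800 = 6402373705728000 / 12541132800 = 510510.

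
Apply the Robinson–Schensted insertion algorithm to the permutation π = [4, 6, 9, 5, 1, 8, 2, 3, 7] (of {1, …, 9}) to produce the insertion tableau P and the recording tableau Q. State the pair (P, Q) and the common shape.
P = [1, 2, 3, 7] / [4, 5, 8] / [6, 9];  Q = [1, 2, 3, 9] / [4, 6, 8] / [5, 7];  common shape = (4, 3, 2)

Row-insert the values π_1, π_2, … into P one at a time, bumping the leftmost entry strictly greater than the inserted value down to the next row. The recording tableau Q records, in position (i, j), the step at which that cell was added to P.
  Insert 4 (step 1): P = [4];  Q = [1]
  Insert 6 (step 2): P = [4, 6];  Q = [1, 2]
  Insert 9 (step 3): P = [4, 6, 9];  Q = [1, 2, 3]
  Insert 5 (step 4): P = [4, 5, 9] / [6];  Q = [1, 2, 3] / [4]
  Insert 1 (step 5): P = [1, 5, 9] / [4] / [6];  Q = [1, 2, 3] / [4] / [5]
  Insert 8 (step 6): P = [1, 5, 8] / [4, 9] / [6];  Q = [1, 2, 3] / [4, 6] / [5]
  Insert 2 (step 7): P = [1, 2, 8] / [4, 5] / [6, 9];  Q = [1, 2, 3] / [4, 6] / [5, 7]
  Insert 3 (step 8): P = [1, 2, 3] / [4, 5, 8] / [6, 9];  Q = [1, 2, 3] / [4, 6, 8] / [5, 7]
  Insert 7 (step 9): P = [1, 2, 3, 7] / [4, 5, 8] / [6, 9];  Q = [1, 2, 3, 9] / [4, 6, 8] / [5, 7]
Final shape: (4, 3, 2).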